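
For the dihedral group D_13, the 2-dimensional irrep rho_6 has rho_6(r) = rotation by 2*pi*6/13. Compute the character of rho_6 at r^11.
chi_{rho_6}(r^11) = 2*cos(2*pi*6*11/13) = 2*cos(132*pi/13)

Why: rho_6(r^11) is rotation by angle 2*pi*6*11/13, whose trace is 2*cos(2*pi*6*11/13) = 2*cos(132*pi/13).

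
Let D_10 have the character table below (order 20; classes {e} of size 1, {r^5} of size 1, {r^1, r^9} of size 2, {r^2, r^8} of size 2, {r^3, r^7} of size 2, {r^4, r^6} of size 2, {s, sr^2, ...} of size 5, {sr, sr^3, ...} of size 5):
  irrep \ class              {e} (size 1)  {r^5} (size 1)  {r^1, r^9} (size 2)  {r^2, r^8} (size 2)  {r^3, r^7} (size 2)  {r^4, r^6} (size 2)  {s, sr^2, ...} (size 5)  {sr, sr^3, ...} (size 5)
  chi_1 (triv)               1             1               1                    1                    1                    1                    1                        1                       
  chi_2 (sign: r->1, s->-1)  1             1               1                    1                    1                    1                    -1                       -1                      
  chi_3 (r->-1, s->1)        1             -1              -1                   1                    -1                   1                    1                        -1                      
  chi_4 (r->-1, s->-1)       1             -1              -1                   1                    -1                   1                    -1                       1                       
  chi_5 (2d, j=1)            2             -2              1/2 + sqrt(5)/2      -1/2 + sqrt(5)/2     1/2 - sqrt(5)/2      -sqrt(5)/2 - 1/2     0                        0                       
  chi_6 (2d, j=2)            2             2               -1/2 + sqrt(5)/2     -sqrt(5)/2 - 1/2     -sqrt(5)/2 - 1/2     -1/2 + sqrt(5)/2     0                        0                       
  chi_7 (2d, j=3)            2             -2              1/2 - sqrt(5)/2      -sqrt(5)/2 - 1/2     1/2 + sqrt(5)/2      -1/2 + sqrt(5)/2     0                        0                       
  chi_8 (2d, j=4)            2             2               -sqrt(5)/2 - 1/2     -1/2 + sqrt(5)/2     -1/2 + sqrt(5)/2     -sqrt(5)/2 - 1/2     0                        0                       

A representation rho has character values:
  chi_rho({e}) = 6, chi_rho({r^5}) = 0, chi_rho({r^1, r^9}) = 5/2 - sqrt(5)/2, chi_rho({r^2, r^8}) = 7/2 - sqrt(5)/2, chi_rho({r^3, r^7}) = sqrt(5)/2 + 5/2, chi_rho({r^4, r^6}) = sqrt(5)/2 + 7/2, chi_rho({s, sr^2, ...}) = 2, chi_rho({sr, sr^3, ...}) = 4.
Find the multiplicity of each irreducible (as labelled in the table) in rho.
Multiplicities: chi_1: 3, chi_2: 0, chi_3: 0, chi_4: 1, chi_5: 0, chi_6: 0, chi_7: 1, chi_8: 0.

Use <chi_rho, chi> = (1/|G|) sum_C |C| * chi_rho(C) * conj(chi(C)) with |G| = 20 for each irreducible chi in the table:
  <chi_rho, chi_1> = (1/20)[1*(6)*conj(1) + 1*(0)*conj(1) + 2*(5/2 - sqrt(5)/2)*conj(1) + 2*(7/2 - sqrt(5)/2)*conj(1) + 2*(sqrt(5)/2 + 5/2)*conj(1) + 2*(sqrt(5)/2 + 7/2)*conj(1) + 5*(2)*conj(1) + 5*(4)*conj(1)]
      = (1/20)[(6) + (0) + (5 - sqrt(5)) + (7 - sqrt(5)) + (sqrt(5) + 5) + (sqrt(5) + 7) + (10) + (20)] = 60/20 = 3
  <chi_rho, chi_2> = (1/20)[1*(6)*conj(1) + 1*(0)*conj(1) + 2*(5/2 - sqrt(5)/2)*conj(1) + 2*(7/2 - sqrt(5)/2)*conj(1) + 2*(sqrt(5)/2 + 5/2)*conj(1) + 2*(sqrt(5)/2 + 7/2)*conj(1) + 5*(2)*conj(-1) + 5*(4)*conj(-1)]
      = (1/20)[(6) + (0) + (5 - sqrt(5)) + (7 - sqrt(5)) + (sqrt(5) + 5) + (sqrt(5) + 7) + (-10) + (-20)] = 0/20 = 0
  <chi_rho, chi_3> = (1/20)[1*(6)*conj(1) + 1*(0)*conj(-1) + 2*(5/2 - sqrt(5)/2)*conj(-1) + 2*(7/2 - sqrt(5)/2)*conj(1) + 2*(sqrt(5)/2 + 5/2)*conj(-1) + 2*(sqrt(5)/2 + 7/2)*conj(1) + 5*(2)*conj(1) + 5*(4)*conj(-1)]
      = (1/20)[(6) + (0) + (-5 + sqrt(5)) + (7 - sqrt(5)) + (-5 - sqrt(5)) + (sqrt(5) + 7) + (10) + (-20)] = 0/20 = 0
  <chi_rho, chi_4> = (1/20)[1*(6)*conj(1) + 1*(0)*conj(-1) + 2*(5/2 - sqrt(5)/2)*conj(-1) + 2*(7/2 - sqrt(5)/2)*conj(1) + 2*(sqrt(5)/2 + 5/2)*conj(-1) + 2*(sqrt(5)/2 + 7/2)*conj(1) + 5*(2)*conj(-1) + 5*(4)*conj(1)]
      = (1/20)[(6) + (0) + (-5 + sqrt(5)) + (7 - sqrt(5)) + (-5 - sqrt(5)) + (sqrt(5) + 7) + (-10) + (20)] = 20/20 = 1
  <chi_rho, chi_5> = (1/20)[1*(6)*conj(2) + 1*(0)*conj(-2) + 2*(5/2 - sqrt(5)/2)*conj(1/2 + sqrt(5)/2) + 2*(7/2 - sqrt(5)/2)*conj(-1/2 + sqrt(5)/2) + 2*(sqrt(5)/2 + 5/2)*conj(1/2 - sqrt(5)/2) + 2*(sqrt(5)/2 + 7/2)*conj(-sqrt(5)/2 - 1/2) + 5*(2)*conj(0) + 5*(4)*conj(0)]
      = (1/20)[(12) + (0) + (2*sqrt(5)) + (-6 + 4*sqrt(5)) + (-2*sqrt(5)) + (-4*sqrt(5) - 6) + (0) + (0)] = 0/20 = 0
  <chi_rho, chi_6> = (1/20)[1*(6)*conj(2) + 1*(0)*conj(2) + 2*(5/2 - sqrt(5)/2)*conj(-1/2 + sqrt(5)/2) + 2*(7/2 - sqrt(5)/2)*conj(-sqrt(5)/2 - 1/2) + 2*(sqrt(5)/2 + 5/2)*conj(-sqrt(5)/2 - 1/2) + 2*(sqrt(5)/2 + 7/2)*conj(-1/2 + sqrt(5)/2) + 5*(2)*conj(0) + 5*(4)*conj(0)]
      = (1/20)[(12) + (0) + (-5 + 3*sqrt(5)) + (-3*sqrt(5) - 1) + (-3*sqrt(5) - 5) + (-1 + 3*sqrt(5)) + (0) + (0)] = 0/20 = 0
  <chi_rho, chi_7> = (1/20)[1*(6)*conj(2) + 1*(0)*conj(-2) + 2*(5/2 - sqrt(5)/2)*conj(1/2 - sqrt(5)/2) + 2*(7/2 - sqrt(5)/2)*conj(-sqrt(5)/2 - 1/2) + 2*(sqrt(5)/2 + 5/2)*conj(1/2 + sqrt(5)/2) + 2*(sqrt(5)/2 + 7/2)*conj(-1/2 + sqrt(5)/2) + 5*(2)*conj(0) + 5*(4)*conj(0)]
      = (1/20)[(12) + (0) + (5 - 3*sqrt(5)) + (-3*sqrt(5) - 1) + (5 + 3*sqrt(5)) + (-1 + 3*sqrt(5)) + (0) + (0)] = 20/20 = 1
  <chi_rho, chi_8> = (1/20)[1*(6)*conj(2) + 1*(0)*conj(2) + 2*(5/2 - sqrt(5)/2)*conj(-sqrt(5)/2 - 1/2) + 2*(7/2 - sqrt(5)/2)*conj(-1/2 + sqrt(5)/2) + 2*(sqrt(5)/2 + 5/2)*conj(-1/2 + sqrt(5)/2) + 2*(sqrt(5)/2 + 7/2)*conj(-sqrt(5)/2 - 1/2) + 5*(2)*conj(0) + 5*(4)*conj(0)]
      = (1/20)[(12) + (0) + (-2*sqrt(5)) + (-6 + 4*sqrt(5)) + (2*sqrt(5)) + (-4*sqrt(5) - 6) + (0) + (0)] = 0/20 = 0
Dimension check: dim(rho) = sum (mult * dim) = 3*1 + 0*1 + 0*1 + 1*1 + 0*2 + 0*2 + 1*2 + 0*2 = 6 = chi_rho(e) = 6.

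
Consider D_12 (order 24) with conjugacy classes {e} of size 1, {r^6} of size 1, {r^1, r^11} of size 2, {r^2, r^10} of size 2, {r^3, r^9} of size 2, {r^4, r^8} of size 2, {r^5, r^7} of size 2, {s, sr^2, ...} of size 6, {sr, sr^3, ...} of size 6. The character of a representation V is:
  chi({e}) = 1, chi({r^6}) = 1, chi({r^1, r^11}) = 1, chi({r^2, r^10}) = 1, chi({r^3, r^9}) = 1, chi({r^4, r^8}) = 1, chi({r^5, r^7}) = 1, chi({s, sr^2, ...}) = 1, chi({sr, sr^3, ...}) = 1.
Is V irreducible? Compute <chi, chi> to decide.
Irreducible: <chi, chi> = 1.

<chi, chi> = (1/|G|) sum_C |C| * |chi(C)|^2 = (1/24)[1*|1|^2 + 1*|1|^2 + 2*|1|^2 + 2*|1|^2 + 2*|1|^2 + 2*|1|^2 + 2*|1|^2 + 6*|1|^2 + 6*|1|^2]
  = (1/24)[(1) + (1) + (2) + (2) + (2) + (2) + (2) + (6) + (6)] = 24/24 = 1.
A character is irreducible iff <chi, chi> = 1, so this representation is irreducible.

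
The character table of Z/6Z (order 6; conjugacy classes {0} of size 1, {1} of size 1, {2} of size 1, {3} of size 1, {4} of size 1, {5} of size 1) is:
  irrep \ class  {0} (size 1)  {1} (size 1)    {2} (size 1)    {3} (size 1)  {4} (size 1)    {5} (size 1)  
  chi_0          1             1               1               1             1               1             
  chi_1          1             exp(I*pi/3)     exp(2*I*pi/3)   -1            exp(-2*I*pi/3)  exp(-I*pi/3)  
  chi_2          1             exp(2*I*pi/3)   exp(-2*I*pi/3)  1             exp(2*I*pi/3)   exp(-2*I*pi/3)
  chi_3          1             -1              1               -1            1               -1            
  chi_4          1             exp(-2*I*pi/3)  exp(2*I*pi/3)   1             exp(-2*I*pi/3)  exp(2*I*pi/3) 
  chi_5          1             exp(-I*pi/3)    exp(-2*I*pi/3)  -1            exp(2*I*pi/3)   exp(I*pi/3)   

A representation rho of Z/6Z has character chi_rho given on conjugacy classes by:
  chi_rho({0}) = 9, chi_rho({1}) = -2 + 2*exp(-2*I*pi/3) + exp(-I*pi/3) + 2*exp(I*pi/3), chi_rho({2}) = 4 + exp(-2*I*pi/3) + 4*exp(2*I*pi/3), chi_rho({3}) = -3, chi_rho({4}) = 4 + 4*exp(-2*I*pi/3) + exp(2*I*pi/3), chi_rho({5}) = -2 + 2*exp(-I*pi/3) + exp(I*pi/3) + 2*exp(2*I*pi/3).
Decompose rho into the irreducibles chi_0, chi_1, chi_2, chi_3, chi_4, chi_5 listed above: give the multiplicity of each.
Multiplicities: chi_0: 1, chi_1: 2, chi_2: 0, chi_3: 3, chi_4: 2, chi_5: 1.

Working: Use <chi_rho, chi> = (1/|G|) sum_C |C| * chi_rho(C) * conj(chi(C)) with |G| = 6 for each irreducible chi in the table:
  <chi_rho, chi_0> = (1/6)[1*(9)*conj(1) + 1*(-2 + 2*exp(-2*I*pi/3) + exp(-I*pi/3) + 2*exp(I*pi/3))*conj(1) + 1*(4 + exp(-2*I*pi/3) + 4*exp(2*I*pi/3))*conj(1) + 1*(-3)*conj(1) + 1*(4 + 4*exp(-2*I*pi/3) + exp(2*I*pi/3))*conj(1) + 1*(-2 + 2*exp(-I*pi/3) + exp(I*pi/3) + 2*exp(2*I*pi/3))*conj(1)]
      = (1/6)[(9) + (-2 + 2*exp(-2*I*pi/3) + exp(-I*pi/3) + 2*exp(I*pi/3)) + (4 + exp(-2*I*pi/3) + 4*exp(2*I*pi/3)) + (-3) + (4 + 4*exp(-2*I*pi/3) + exp(2*I*pi/3)) + (-2 + 2*exp(-I*pi/3) + exp(I*pi/3) + 2*exp(2*I*pi/3))] = 6/6 = 1
  <chi_rho, chi_1> = (1/6)[1*(9)*conj(1) + 1*(-2 + 2*exp(-2*I*pi/3) + exp(-I*pi/3) + 2*exp(I*pi/3))*conj(exp(I*pi/3)) + 1*(4 + exp(-2*I*pi/3) + 4*exp(2*I*pi/3))*conj(exp(2*I*pi/3)) + 1*(-3)*conj(-1) + 1*(4 + 4*exp(-2*I*pi/3) + exp(2*I*pi/3))*conj(exp(-2*I*pi/3)) + 1*(-2 + 2*exp(-I*pi/3) + exp(I*pi/3) + 2*exp(2*I*pi/3))*conj(exp(-I*pi/3))]
      = (1/6)[(9) + (exp(-2*I*pi/3) - 2*exp(-I*pi/3)) + (4 + 4*exp(-2*I*pi/3) + exp(2*I*pi/3)) + (3) + (4 + exp(-2*I*pi/3) + 4*exp(2*I*pi/3)) + (-2*exp(I*pi/3) + exp(2*I*pi/3))] = 12/6 = 2
  <chi_rho, chi_2> = (1/6)[1*(9)*conj(1) + 1*(-2 + 2*exp(-2*I*pi/3) + exp(-I*pi/3) + 2*exp(I*pi/3))*conj(exp(2*I*pi/3)) + 1*(4 + exp(-2*I*pi/3) + 4*exp(2*I*pi/3))*conj(exp(-2*I*pi/3)) + 1*(-3)*conj(1) + 1*(4 + 4*exp(-2*I*pi/3) + exp(2*I*pi/3))*conj(exp(2*I*pi/3)) + 1*(-2 + 2*exp(-I*pi/3) + exp(I*pi/3) + 2*exp(2*I*pi/3))*conj(exp(-2*I*pi/3))]
      = (1/6)[(9) + (-1 + 2*exp(-I*pi/3) + 2*exp(2*I*pi/3) - 2*exp(-2*I*pi/3)) + (-3) + (-3) + (-3) + (-1 + 2*exp(-2*I*pi/3) - 2*exp(2*I*pi/3) + 2*exp(I*pi/3))] = 0/6 = 0
  <chi_rho, chi_3> = (1/6)[1*(9)*conj(1) + 1*(-2 + 2*exp(-2*I*pi/3) + exp(-I*pi/3) + 2*exp(I*pi/3))*conj(-1) + 1*(4 + exp(-2*I*pi/3) + 4*exp(2*I*pi/3))*conj(1) + 1*(-3)*conj(-1) + 1*(4 + 4*exp(-2*I*pi/3) + exp(2*I*pi/3))*conj(1) + 1*(-2 + 2*exp(-I*pi/3) + exp(I*pi/3) + 2*exp(2*I*pi/3))*conj(-1)]
      = (1/6)[(9) + (2 - 2*exp(I*pi/3) - exp(-I*pi/3) - 2*exp(-2*I*pi/3)) + (4 + exp(-2*I*pi/3) + 4*exp(2*I*pi/3)) + (3) + (4 + 4*exp(-2*I*pi/3) + exp(2*I*pi/3)) + (2 - 2*exp(2*I*pi/3) - exp(I*pi/3) - 2*exp(-I*pi/3))] = 18/6 = 3
  <chi_rho, chi_4> = (1/6)[1*(9)*conj(1) + 1*(-2 + 2*exp(-2*I*pi/3) + exp(-I*pi/3) + 2*exp(I*pi/3))*conj(exp(-2*I*pi/3)) + 1*(4 + exp(-2*I*pi/3) + 4*exp(2*I*pi/3))*conj(exp(2*I*pi/3)) + 1*(-3)*conj(1) + 1*(4 + 4*exp(-2*I*pi/3) + exp(2*I*pi/3))*conj(exp(-2*I*pi/3)) + 1*(-2 + 2*exp(-I*pi/3) + exp(I*pi/3) + 2*exp(2*I*pi/3))*conj(exp(2*I*pi/3))]
      = (1/6)[(9) + (-2*exp(2*I*pi/3) + exp(I*pi/3)) + (4 + 4*exp(-2*I*pi/3) + exp(2*I*pi/3)) + (-3) + (4 + exp(-2*I*pi/3) + 4*exp(2*I*pi/3)) + (exp(-I*pi/3) - 2*exp(-2*I*pi/3))] = 12/6 = 2
  <chi_rho, chi_5> = (1/6)[1*(9)*conj(1) + 1*(-2 + 2*exp(-2*I*pi/3) + exp(-I*pi/3) + 2*exp(I*pi/3))*conj(exp(-I*pi/3)) + 1*(4 + exp(-2*I*pi/3) + 4*exp(2*I*pi/3))*conj(exp(-2*I*pi/3)) + 1*(-3)*conj(-1) + 1*(4 + 4*exp(-2*I*pi/3) + exp(2*I*pi/3))*conj(exp(2*I*pi/3)) + 1*(-2 + 2*exp(-I*pi/3) + exp(I*pi/3) + 2*exp(2*I*pi/3))*conj(exp(I*pi/3))]
      = (1/6)[(9) + (1 - 2*exp(I*pi/3) + 2*exp(-I*pi/3) + 2*exp(2*I*pi/3)) + (-3) + (3) + (-3) + (1 + 2*exp(-2*I*pi/3) - 2*exp(-I*pi/3) + 2*exp(I*pi/3))] = 6/6 = 1
(Exp terms are combined using exp(i*s)*conj(exp(i*t)) = exp(i*(s-t)), and sums of them are collapsed using the identity that for every m > 1 the m distinct m-th roots of unity sum to 0, e.g. 1 + exp(2*I*pi/3) + exp(-2*I*pi/3) = 0.)
Dimension check: dim(rho) = sum (mult * dim) = 1*1 + 2*1 + 0*1 + 3*1 + 2*1 + 1*1 = 9 = chi_rho(e) = 9.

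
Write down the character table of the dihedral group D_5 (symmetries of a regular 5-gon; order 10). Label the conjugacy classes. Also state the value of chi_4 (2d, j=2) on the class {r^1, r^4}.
Conjugacy classes: {e} of size 1, {r^1, r^4} of size 2, {r^2, r^3} of size 2, {s, sr, ..., sr^4} of size 5.
Character table:
  irrep \ class              {e} (size 1)  {r^1, r^4} (size 2)  {r^2, r^3} (size 2)  {s, sr, ..., sr^4} (size 5)
  chi_1 (triv)               1             1                    1                    1                          
  chi_2 (sign: r->1, s->-1)  1             1                    1                    -1                         
  chi_3 (2d, j=1)            2             -1/2 + sqrt(5)/2     -sqrt(5)/2 - 1/2     0                          
  chi_4 (2d, j=2)            2             -sqrt(5)/2 - 1/2     -1/2 + sqrt(5)/2     0                          

Spot check: chi_4 (2d, j=2) on {r^1, r^4} = -sqrt(5)/2 - 1/2.

Reasoning: D_5 has order 2*5 = 10 with 4 conjugacy classes, hence 4 irreducibles. Sum of squared dims 1 + 1 + 4 + 4 = 10 = |G|. Linear characters come from the abelianisation; the 2-dimensional irreps have character r^k -> 2*cos(2*pi*j*k/5), reflections -> 0.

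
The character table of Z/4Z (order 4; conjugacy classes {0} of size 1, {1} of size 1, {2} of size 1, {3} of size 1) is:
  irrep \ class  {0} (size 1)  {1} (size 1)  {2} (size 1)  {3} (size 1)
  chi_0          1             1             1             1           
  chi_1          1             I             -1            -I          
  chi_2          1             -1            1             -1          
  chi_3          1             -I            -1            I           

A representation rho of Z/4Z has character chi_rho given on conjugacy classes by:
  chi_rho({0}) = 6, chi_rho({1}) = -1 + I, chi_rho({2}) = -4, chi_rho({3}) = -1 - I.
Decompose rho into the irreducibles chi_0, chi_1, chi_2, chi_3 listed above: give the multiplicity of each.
Multiplicities: chi_0: 0, chi_1: 3, chi_2: 1, chi_3: 2.

Why: Use <chi_rho, chi> = (1/|G|) sum_C |C| * chi_rho(C) * conj(chi(C)) with |G| = 4 for each irreducible chi in the table:
  <chi_rho, chi_0> = (1/4)[1*(6)*conj(1) + 1*(-1 + I)*conj(1) + 1*(-4)*conj(1) + 1*(-1 - I)*conj(1)]
      = (1/4)[(6) + (-1 + I) + (-4) + (-1 - I)] = 0/4 = 0
  <chi_rho, chi_1> = (1/4)[1*(6)*conj(1) + 1*(-1 + I)*conj(I) + 1*(-4)*conj(-1) + 1*(-1 - I)*conj(-I)]
      = (1/4)[(6) + (1 + I) + (4) + (1 - I)] = 12/4 = 3
  <chi_rho, chi_2> = (1/4)[1*(6)*conj(1) + 1*(-1 + I)*conj(-1) + 1*(-4)*conj(1) + 1*(-1 - I)*conj(-1)]
      = (1/4)[(6) + (1 - I) + (-4) + (1 + I)] = 4/4 = 1
  <chi_rho, chi_3> = (1/4)[1*(6)*conj(1) + 1*(-1 + I)*conj(-I) + 1*(-4)*conj(-1) + 1*(-1 - I)*conj(I)]
      = (1/4)[(6) + (-1 - I) + (4) + (-1 + I)] = 8/4 = 2
(Exp terms are combined using exp(i*s)*conj(exp(i*t)) = exp(i*(s-t)), and sums of them are collapsed using the identity that for every m > 1 the m distinct m-th roots of unity sum to 0, e.g. 1 + exp(2*I*pi/3) + exp(-2*I*pi/3) = 0.)
Dimension check: dim(rho) = sum (mult * dim) = 0*1 + 3*1 + 1*1 + 2*1 = 6 = chi_rho(e) = 6.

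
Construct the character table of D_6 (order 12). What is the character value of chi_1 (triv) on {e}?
Conjugacy classes: {e} of size 1, {r^3} of size 1, {r^1, r^5} of size 2, {r^2, r^4} of size 2, {s, sr^2, ...} of size 3, {sr, sr^3, ...} of size 3.
Character table:
  irrep \ class              {e} (size 1)  {r^3} (size 1)  {r^1, r^5} (size 2)  {r^2, r^4} (size 2)  {s, sr^2, ...} (size 3)  {sr, sr^3, ...} (size 3)
  chi_1 (triv)               1             1               1                    1                    1                        1                       
  chi_2 (sign: r->1, s->-1)  1             1               1                    1                    -1                       -1                      
  chi_3 (r->-1, s->1)        1             -1              -1                   1                    1                        -1                      
  chi_4 (r->-1, s->-1)       1             -1              -1                   1                    -1                       1                       
  chi_5 (2d, j=1)            2             -2              1                    -1                   0                        0                       
  chi_6 (2d, j=2)            2             2               -1                   -1                   0                        0                       

Spot check: chi_1 (triv) on {e} = 1.

Details: D_6 has order 2*6 = 12 with 6 conjugacy classes, hence 6 irreducibles. Sum of squared dims 1 + 1 + 1 + 1 + 4 + 4 = 12 = |G|. Linear characters come from the abelianisation; the 2-dimensional irreps have character r^k -> 2*cos(2*pi*j*k/6), reflections -> 0.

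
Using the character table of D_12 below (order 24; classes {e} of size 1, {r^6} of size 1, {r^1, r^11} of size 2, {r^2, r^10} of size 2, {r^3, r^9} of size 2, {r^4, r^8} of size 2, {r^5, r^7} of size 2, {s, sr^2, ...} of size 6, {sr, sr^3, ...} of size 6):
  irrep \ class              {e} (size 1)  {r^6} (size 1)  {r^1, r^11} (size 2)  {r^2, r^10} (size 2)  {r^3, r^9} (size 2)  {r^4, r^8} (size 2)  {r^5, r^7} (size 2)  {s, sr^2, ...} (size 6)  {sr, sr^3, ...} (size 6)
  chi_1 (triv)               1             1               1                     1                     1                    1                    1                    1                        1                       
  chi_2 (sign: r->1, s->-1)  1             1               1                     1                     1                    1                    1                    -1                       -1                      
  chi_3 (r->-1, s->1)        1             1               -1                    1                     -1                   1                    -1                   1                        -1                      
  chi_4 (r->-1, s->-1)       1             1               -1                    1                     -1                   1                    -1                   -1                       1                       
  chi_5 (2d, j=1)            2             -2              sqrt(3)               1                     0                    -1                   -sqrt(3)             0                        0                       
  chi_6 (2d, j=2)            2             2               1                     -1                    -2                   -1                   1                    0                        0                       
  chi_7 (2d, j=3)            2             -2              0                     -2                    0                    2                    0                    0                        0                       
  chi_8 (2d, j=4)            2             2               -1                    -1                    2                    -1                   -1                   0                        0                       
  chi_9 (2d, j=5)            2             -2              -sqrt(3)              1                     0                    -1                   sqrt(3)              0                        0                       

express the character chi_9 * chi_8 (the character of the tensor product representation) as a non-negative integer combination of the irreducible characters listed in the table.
chi_9 tensor chi_8 = chi_5 + chi_7 (all other irreducibles have multiplicity 0).

Justification: The character of a tensor product is the pointwise product (chi_9 * chi_8)(C) = chi_9(C) * chi_8(C):
  {e}: (2)*(2), {r^6}: (-2)*(2), {r^1, r^11}: (-sqrt(3))*(-1), {r^2, r^10}: (1)*(-1), {r^3, r^9}: (0)*(2), {r^4, r^8}: (-1)*(-1), {r^5, r^7}: (sqrt(3))*(-1), {s, sr^2, ...}: (0)*(0), {sr, sr^3, ...}: (0)*(0)
so (chi_9 * chi_8) takes values
  {e} -> 4, {r^6} -> -4, {r^1, r^11} -> sqrt(3), {r^2, r^10} -> -1, {r^3, r^9} -> 0, {r^4, r^8} -> 1, {r^5, r^7} -> -sqrt(3), {s, sr^2, ...} -> 0, {sr, sr^3, ...} -> 0.
Now take the inner product of this character with each irreducible chi from the table, <chi_9*chi_8, chi> = (1/24) sum_C |C| (chi_9*chi_8)(C) conj(chi(C)):
  <chi_9*chi_8, chi_1> = (1/24)[1*(4)*conj(1) + 1*(-4)*conj(1) + 2*(sqrt(3))*conj(1) + 2*(-1)*conj(1) + 2*(0)*conj(1) + 2*(1)*conj(1) + 2*(-sqrt(3))*conj(1) + 6*(0)*conj(1) + 6*(0)*conj(1)]
      = (1/24)[(4) + (-4) + (2*sqrt(3)) + (-2) + (0) + (2) + (-2*sqrt(3)) + (0) + (0)] = 0/24 = 0
  <chi_9*chi_8, chi_2> = (1/24)[1*(4)*conj(1) + 1*(-4)*conj(1) + 2*(sqrt(3))*conj(1) + 2*(-1)*conj(1) + 2*(0)*conj(1) + 2*(1)*conj(1) + 2*(-sqrt(3))*conj(1) + 6*(0)*conj(-1) + 6*(0)*conj(-1)]
      = (1/24)[(4) + (-4) + (2*sqrt(3)) + (-2) + (0) + (2) + (-2*sqrt(3)) + (0) + (0)] = 0/24 = 0
  <chi_9*chi_8, chi_3> = (1/24)[1*(4)*conj(1) + 1*(-4)*conj(1) + 2*(sqrt(3))*conj(-1) + 2*(-1)*conj(1) + 2*(0)*conj(-1) + 2*(1)*conj(1) + 2*(-sqrt(3))*conj(-1) + 6*(0)*conj(1) + 6*(0)*conj(-1)]
      = (1/24)[(4) + (-4) + (-2*sqrt(3)) + (-2) + (0) + (2) + (2*sqrt(3)) + (0) + (0)] = 0/24 = 0
  <chi_9*chi_8, chi_4> = (1/24)[1*(4)*conj(1) + 1*(-4)*conj(1) + 2*(sqrt(3))*conj(-1) + 2*(-1)*conj(1) + 2*(0)*conj(-1) + 2*(1)*conj(1) + 2*(-sqrt(3))*conj(-1) + 6*(0)*conj(-1) + 6*(0)*conj(1)]
      = (1/24)[(4) + (-4) + (-2*sqrt(3)) + (-2) + (0) + (2) + (2*sqrt(3)) + (0) + (0)] = 0/24 = 0
  <chi_9*chi_8, chi_5> = (1/24)[1*(4)*conj(2) + 1*(-4)*conj(-2) + 2*(sqrt(3))*conj(sqrt(3)) + 2*(-1)*conj(1) + 2*(0)*conj(0) + 2*(1)*conj(-1) + 2*(-sqrt(3))*conj(-sqrt(3)) + 6*(0)*conj(0) + 6*(0)*conj(0)]
      = (1/24)[(8) + (8) + (6) + (-2) + (0) + (-2) + (6) + (0) + (0)] = 24/24 = 1
  <chi_9*chi_8, chi_6> = (1/24)[1*(4)*conj(2) + 1*(-4)*conj(2) + 2*(sqrt(3))*conj(1) + 2*(-1)*conj(-1) + 2*(0)*conj(-2) + 2*(1)*conj(-1) + 2*(-sqrt(3))*conj(1) + 6*(0)*conj(0) + 6*(0)*conj(0)]
      = (1/24)[(8) + (-8) + (2*sqrt(3)) + (2) + (0) + (-2) + (-2*sqrt(3)) + (0) + (0)] = 0/24 = 0
  <chi_9*chi_8, chi_7> = (1/24)[1*(4)*conj(2) + 1*(-4)*conj(-2) + 2*(sqrt(3))*conj(0) + 2*(-1)*conj(-2) + 2*(0)*conj(0) + 2*(1)*conj(2) + 2*(-sqrt(3))*conj(0) + 6*(0)*conj(0) + 6*(0)*conj(0)]
      = (1/24)[(8) + (8) + (0) + (4) + (0) + (4) + (0) + (0) + (0)] = 24/24 = 1
  <chi_9*chi_8, chi_8> = (1/24)[1*(4)*conj(2) + 1*(-4)*conj(2) + 2*(sqrt(3))*conj(-1) + 2*(-1)*conj(-1) + 2*(0)*conj(2) + 2*(1)*conj(-1) + 2*(-sqrt(3))*conj(-1) + 6*(0)*conj(0) + 6*(0)*conj(0)]
      = (1/24)[(8) + (-8) + (-2*sqrt(3)) + (2) + (0) + (-2) + (2*sqrt(3)) + (0) + (0)] = 0/24 = 0
  <chi_9*chi_8, chi_9> = (1/24)[1*(4)*conj(2) + 1*(-4)*conj(-2) + 2*(sqrt(3))*conj(-sqrt(3)) + 2*(-1)*conj(1) + 2*(0)*conj(0) + 2*(1)*conj(-1) + 2*(-sqrt(3))*conj(sqrt(3)) + 6*(0)*conj(0) + 6*(0)*conj(0)]
      = (1/24)[(8) + (8) + (-6) + (-2) + (0) + (-2) + (-6) + (0) + (0)] = 0/24 = 0
Hence the multiplicities are chi_5: 1, chi_7: 1. Dimension check: dim(chi_9)*dim(chi_8) = 2*2 = 4 and sum (mult * dim) = 1*2 + 1*2 = 4.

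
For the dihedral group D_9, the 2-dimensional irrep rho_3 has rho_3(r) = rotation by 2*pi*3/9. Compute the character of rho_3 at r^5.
chi_{rho_3}(r^5) = 2*cos(2*pi*3*5/9) = -1

rho_3(r^5) is rotation by angle 2*pi*3*5/9, whose trace is 2*cos(2*pi*3*5/9) = -1.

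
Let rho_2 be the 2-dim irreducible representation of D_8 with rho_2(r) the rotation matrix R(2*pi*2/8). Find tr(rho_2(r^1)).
chi_{rho_2}(r^1) = 2*cos(2*pi*2*1/8) = 0

Details: rho_2(r^1) is rotation by angle 2*pi*2*1/8, whose trace is 2*cos(2*pi*2*1/8) = 0.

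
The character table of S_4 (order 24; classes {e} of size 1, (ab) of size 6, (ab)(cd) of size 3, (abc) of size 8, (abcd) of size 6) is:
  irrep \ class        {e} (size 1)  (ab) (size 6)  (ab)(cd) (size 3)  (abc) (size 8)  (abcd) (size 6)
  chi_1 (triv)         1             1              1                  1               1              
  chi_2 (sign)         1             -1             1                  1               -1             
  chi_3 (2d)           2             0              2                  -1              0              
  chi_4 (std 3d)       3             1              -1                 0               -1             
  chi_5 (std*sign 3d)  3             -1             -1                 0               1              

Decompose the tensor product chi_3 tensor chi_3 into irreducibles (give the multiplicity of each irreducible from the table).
chi_3 tensor chi_3 = chi_1 + chi_2 + chi_3 (all other irreducibles have multiplicity 0).

Justification: The character of a tensor product is the pointwise product (chi_3 * chi_3)(C) = chi_3(C) * chi_3(C):
  {e}: (2)*(2), (ab): (0)*(0), (ab)(cd): (2)*(2), (abc): (-1)*(-1), (abcd): (0)*(0)
so (chi_3 * chi_3) takes values
  {e} -> 4, (ab) -> 0, (ab)(cd) -> 4, (abc) -> 1, (abcd) -> 0.
Now take the inner product of this character with each irreducible chi from the table, <chi_3*chi_3, chi> = (1/24) sum_C |C| (chi_3*chi_3)(C) conj(chi(C)):
  <chi_3*chi_3, chi_1> = (1/24)[1*(4)*conj(1) + 6*(0)*conj(1) + 3*(4)*conj(1) + 8*(1)*conj(1) + 6*(0)*conj(1)]
      = (1/24)[(4) + (0) + (12) + (8) + (0)] = 24/24 = 1
  <chi_3*chi_3, chi_2> = (1/24)[1*(4)*conj(1) + 6*(0)*conj(-1) + 3*(4)*conj(1) + 8*(1)*conj(1) + 6*(0)*conj(-1)]
      = (1/24)[(4) + (0) + (12) + (8) + (0)] = 24/24 = 1
  <chi_3*chi_3, chi_3> = (1/24)[1*(4)*conj(2) + 6*(0)*conj(0) + 3*(4)*conj(2) + 8*(1)*conj(-1) + 6*(0)*conj(0)]
      = (1/24)[(8) + (0) + (24) + (-8) + (0)] = 24/24 = 1
  <chi_3*chi_3, chi_4> = (1/24)[1*(4)*conj(3) + 6*(0)*conj(1) + 3*(4)*conj(-1) + 8*(1)*conj(0) + 6*(0)*conj(-1)]
      = (1/24)[(12) + (0) + (-12) + (0) + (0)] = 0/24 = 0
  <chi_3*chi_3, chi_5> = (1/24)[1*(4)*conj(3) + 6*(0)*conj(-1) + 3*(4)*conj(-1) + 8*(1)*conj(0) + 6*(0)*conj(1)]
      = (1/24)[(12) + (0) + (-12) + (0) + (0)] = 0/24 = 0
Hence the multiplicities are chi_1: 1, chi_2: 1, chi_3: 1. Dimension check: dim(chi_3)*dim(chi_3) = 2*2 = 4 and sum (mult * dim) = 1*1 + 1*1 + 1*2 = 4.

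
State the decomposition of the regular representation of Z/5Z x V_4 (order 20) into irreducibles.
Each irreducible V_i of dimension d_i appears with multiplicity d_i, i.e. rho_reg = (direct sum over all irreducibles V_i) d_i V_i. The irreducible dimensions for Z/5Z x V_4 are 1, 1, 1, 1, 1, 1, 1, 1, 1, 1, 1, 1, 1, 1, 1, 1, 1, 1, 1, 1: 20 irreducibles of dimension 1, each with multiplicity 1. Total dimension 20*1*1 = 20 = |G|.

Justification: General theorem: in the regular representation of a finite group G, each irreducible appears with multiplicity equal to its dimension. Check: dim(rho_reg) = sum d_i^2 = 1 + 1 + 1 + 1 + 1 + 1 + 1 + 1 + 1 + 1 + 1 + 1 + 1 + 1 + 1 + 1 + 1 + 1 + 1 + 1 = 20 = |G|.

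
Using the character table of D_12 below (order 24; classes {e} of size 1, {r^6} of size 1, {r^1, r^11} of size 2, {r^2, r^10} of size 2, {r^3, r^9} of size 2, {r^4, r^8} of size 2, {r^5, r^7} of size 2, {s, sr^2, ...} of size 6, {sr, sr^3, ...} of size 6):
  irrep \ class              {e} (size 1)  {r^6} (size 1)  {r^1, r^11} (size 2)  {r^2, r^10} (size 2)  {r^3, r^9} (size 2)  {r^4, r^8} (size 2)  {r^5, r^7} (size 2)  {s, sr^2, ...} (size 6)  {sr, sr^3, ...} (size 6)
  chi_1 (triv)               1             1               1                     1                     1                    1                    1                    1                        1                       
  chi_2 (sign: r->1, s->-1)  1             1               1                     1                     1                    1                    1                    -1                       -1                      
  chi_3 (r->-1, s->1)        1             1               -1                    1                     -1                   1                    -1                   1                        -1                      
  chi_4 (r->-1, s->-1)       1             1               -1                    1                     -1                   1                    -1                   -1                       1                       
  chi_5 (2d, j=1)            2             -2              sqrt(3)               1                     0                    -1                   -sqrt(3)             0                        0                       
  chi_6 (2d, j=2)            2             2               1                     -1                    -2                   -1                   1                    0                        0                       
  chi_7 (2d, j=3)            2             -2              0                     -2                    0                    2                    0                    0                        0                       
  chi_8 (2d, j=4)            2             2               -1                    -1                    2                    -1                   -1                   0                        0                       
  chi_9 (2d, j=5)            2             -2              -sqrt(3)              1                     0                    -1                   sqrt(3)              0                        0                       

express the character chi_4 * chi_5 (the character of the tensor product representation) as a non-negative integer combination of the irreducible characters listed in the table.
chi_4 tensor chi_5 = chi_9 (all other irreducibles have multiplicity 0).

Justification: The character of a tensor product is the pointwise product (chi_4 * chi_5)(C) = chi_4(C) * chi_5(C):
  {e}: (1)*(2), {r^6}: (1)*(-2), {r^1, r^11}: (-1)*(sqrt(3)), {r^2, r^10}: (1)*(1), {r^3, r^9}: (-1)*(0), {r^4, r^8}: (1)*(-1), {r^5, r^7}: (-1)*(-sqrt(3)), {s, sr^2, ...}: (-1)*(0), {sr, sr^3, ...}: (1)*(0)
so (chi_4 * chi_5) takes values
  {e} -> 2, {r^6} -> -2, {r^1, r^11} -> -sqrt(3), {r^2, r^10} -> 1, {r^3, r^9} -> 0, {r^4, r^8} -> -1, {r^5, r^7} -> sqrt(3), {s, sr^2, ...} -> 0, {sr, sr^3, ...} -> 0.
Now take the inner product of this character with each irreducible chi from the table, <chi_4*chi_5, chi> = (1/24) sum_C |C| (chi_4*chi_5)(C) conj(chi(C)):
  <chi_4*chi_5, chi_1> = (1/24)[1*(2)*conj(1) + 1*(-2)*conj(1) + 2*(-sqrt(3))*conj(1) + 2*(1)*conj(1) + 2*(0)*conj(1) + 2*(-1)*conj(1) + 2*(sqrt(3))*conj(1) + 6*(0)*conj(1) + 6*(0)*conj(1)]
      = (1/24)[(2) + (-2) + (-2*sqrt(3)) + (2) + (0) + (-2) + (2*sqrt(3)) + (0) + (0)] = 0/24 = 0
  <chi_4*chi_5, chi_2> = (1/24)[1*(2)*conj(1) + 1*(-2)*conj(1) + 2*(-sqrt(3))*conj(1) + 2*(1)*conj(1) + 2*(0)*conj(1) + 2*(-1)*conj(1) + 2*(sqrt(3))*conj(1) + 6*(0)*conj(-1) + 6*(0)*conj(-1)]
      = (1/24)[(2) + (-2) + (-2*sqrt(3)) + (2) + (0) + (-2) + (2*sqrt(3)) + (0) + (0)] = 0/24 = 0
  <chi_4*chi_5, chi_3> = (1/24)[1*(2)*conj(1) + 1*(-2)*conj(1) + 2*(-sqrt(3))*conj(-1) + 2*(1)*conj(1) + 2*(0)*conj(-1) + 2*(-1)*conj(1) + 2*(sqrt(3))*conj(-1) + 6*(0)*conj(1) + 6*(0)*conj(-1)]
      = (1/24)[(2) + (-2) + (2*sqrt(3)) + (2) + (0) + (-2) + (-2*sqrt(3)) + (0) + (0)] = 0/24 = 0
  <chi_4*chi_5, chi_4> = (1/24)[1*(2)*conj(1) + 1*(-2)*conj(1) + 2*(-sqrt(3))*conj(-1) + 2*(1)*conj(1) + 2*(0)*conj(-1) + 2*(-1)*conj(1) + 2*(sqrt(3))*conj(-1) + 6*(0)*conj(-1) + 6*(0)*conj(1)]
      = (1/24)[(2) + (-2) + (2*sqrt(3)) + (2) + (0) + (-2) + (-2*sqrt(3)) + (0) + (0)] = 0/24 = 0
  <chi_4*chi_5, chi_5> = (1/24)[1*(2)*conj(2) + 1*(-2)*conj(-2) + 2*(-sqrt(3))*conj(sqrt(3)) + 2*(1)*conj(1) + 2*(0)*conj(0) + 2*(-1)*conj(-1) + 2*(sqrt(3))*conj(-sqrt(3)) + 6*(0)*conj(0) + 6*(0)*conj(0)]
      = (1/24)[(4) + (4) + (-6) + (2) + (0) + (2) + (-6) + (0) + (0)] = 0/24 = 0
  <chi_4*chi_5, chi_6> = (1/24)[1*(2)*conj(2) + 1*(-2)*conj(2) + 2*(-sqrt(3))*conj(1) + 2*(1)*conj(-1) + 2*(0)*conj(-2) + 2*(-1)*conj(-1) + 2*(sqrt(3))*conj(1) + 6*(0)*conj(0) + 6*(0)*conj(0)]
      = (1/24)[(4) + (-4) + (-2*sqrt(3)) + (-2) + (0) + (2) + (2*sqrt(3)) + (0) + (0)] = 0/24 = 0
  <chi_4*chi_5, chi_7> = (1/24)[1*(2)*conj(2) + 1*(-2)*conj(-2) + 2*(-sqrt(3))*conj(0) + 2*(1)*conj(-2) + 2*(0)*conj(0) + 2*(-1)*conj(2) + 2*(sqrt(3))*conj(0) + 6*(0)*conj(0) + 6*(0)*conj(0)]
      = (1/24)[(4) + (4) + (0) + (-4) + (0) + (-4) + (0) + (0) + (0)] = 0/24 = 0
  <chi_4*chi_5, chi_8> = (1/24)[1*(2)*conj(2) + 1*(-2)*conj(2) + 2*(-sqrt(3))*conj(-1) + 2*(1)*conj(-1) + 2*(0)*conj(2) + 2*(-1)*conj(-1) + 2*(sqrt(3))*conj(-1) + 6*(0)*conj(0) + 6*(0)*conj(0)]
      = (1/24)[(4) + (-4) + (2*sqrt(3)) + (-2) + (0) + (2) + (-2*sqrt(3)) + (0) + (0)] = 0/24 = 0
  <chi_4*chi_5, chi_9> = (1/24)[1*(2)*conj(2) + 1*(-2)*conj(-2) + 2*(-sqrt(3))*conj(-sqrt(3)) + 2*(1)*conj(1) + 2*(0)*conj(0) + 2*(-1)*conj(-1) + 2*(sqrt(3))*conj(sqrt(3)) + 6*(0)*conj(0) + 6*(0)*conj(0)]
      = (1/24)[(4) + (4) + (6) + (2) + (0) + (2) + (6) + (0) + (0)] = 24/24 = 1
Hence the multiplicities are chi_9: 1. Dimension check: dim(chi_4)*dim(chi_5) = 1*2 = 2 and sum (mult * dim) = 1*2 = 2.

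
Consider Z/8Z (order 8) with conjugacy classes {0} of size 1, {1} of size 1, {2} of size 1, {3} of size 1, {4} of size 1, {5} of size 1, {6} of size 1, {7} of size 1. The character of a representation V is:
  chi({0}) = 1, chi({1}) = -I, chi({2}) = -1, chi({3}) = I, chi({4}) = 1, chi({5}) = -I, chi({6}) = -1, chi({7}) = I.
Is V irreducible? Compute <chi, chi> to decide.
Irreducible: <chi, chi> = 1.

<chi, chi> = (1/|G|) sum_C |C| * |chi(C)|^2 = (1/8)[1*|1|^2 + 1*|-I|^2 + 1*|-1|^2 + 1*|I|^2 + 1*|1|^2 + 1*|-I|^2 + 1*|-1|^2 + 1*|I|^2]
  = (1/8)[(1) + (1) + (1) + (1) + (1) + (1) + (1) + (1)] = 8/8 = 1.
(Exp terms are combined using exp(i*s)*conj(exp(i*t)) = exp(i*(s-t)), and sums of them are collapsed using the identity that for every m > 1 the m distinct m-th roots of unity sum to 0, e.g. 1 + exp(2*I*pi/3) + exp(-2*I*pi/3) = 0.)
A character is irreducible iff <chi, chi> = 1, so this representation is irreducible.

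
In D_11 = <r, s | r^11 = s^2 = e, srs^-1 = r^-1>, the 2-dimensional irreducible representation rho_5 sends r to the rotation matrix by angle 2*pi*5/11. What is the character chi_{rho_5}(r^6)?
chi_{rho_5}(r^6) = 2*cos(2*pi*5*6/11) = -2*cos(5*pi/11)

Argument: rho_5(r^6) is rotation by angle 2*pi*5*6/11, whose trace is 2*cos(2*pi*5*6/11) = -2*cos(5*pi/11).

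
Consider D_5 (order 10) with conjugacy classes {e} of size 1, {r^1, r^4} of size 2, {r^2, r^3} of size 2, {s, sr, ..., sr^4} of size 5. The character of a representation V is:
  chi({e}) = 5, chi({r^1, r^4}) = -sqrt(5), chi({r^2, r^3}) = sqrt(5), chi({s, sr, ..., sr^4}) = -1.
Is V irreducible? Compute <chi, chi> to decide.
Not irreducible (reducible): <chi, chi> = 5 > 1.

Justification: <chi, chi> = (1/|G|) sum_C |C| * |chi(C)|^2 = (1/10)[1*|5|^2 + 2*|-sqrt(5)|^2 + 2*|sqrt(5)|^2 + 5*|-1|^2]
  = (1/10)[(25) + (10) + (10) + (5)] = 50/10 = 5.
A character is irreducible iff <chi, chi> = 1, so this representation is reducible.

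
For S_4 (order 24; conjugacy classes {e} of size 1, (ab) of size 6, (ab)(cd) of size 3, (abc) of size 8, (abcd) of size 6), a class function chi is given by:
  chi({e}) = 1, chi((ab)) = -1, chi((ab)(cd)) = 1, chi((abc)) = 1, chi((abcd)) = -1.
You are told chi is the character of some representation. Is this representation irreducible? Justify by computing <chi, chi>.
Irreducible: <chi, chi> = 1.

Derivation: <chi, chi> = (1/|G|) sum_C |C| * |chi(C)|^2 = (1/24)[1*|1|^2 + 6*|-1|^2 + 3*|1|^2 + 8*|1|^2 + 6*|-1|^2]
  = (1/24)[(1) + (6) + (3) + (8) + (6)] = 24/24 = 1.
A character is irreducible iff <chi, chi> = 1, so this representation is irreducible.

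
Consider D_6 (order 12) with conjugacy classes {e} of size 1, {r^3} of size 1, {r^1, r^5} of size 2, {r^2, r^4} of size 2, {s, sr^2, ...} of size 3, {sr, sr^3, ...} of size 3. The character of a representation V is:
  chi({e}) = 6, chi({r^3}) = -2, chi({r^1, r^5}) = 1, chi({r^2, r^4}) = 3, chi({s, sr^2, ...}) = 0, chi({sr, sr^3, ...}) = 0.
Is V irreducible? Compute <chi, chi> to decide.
Not irreducible (reducible): <chi, chi> = 5 > 1.

Why: <chi, chi> = (1/|G|) sum_C |C| * |chi(C)|^2 = (1/12)[1*|6|^2 + 1*|-2|^2 + 2*|1|^2 + 2*|3|^2 + 3*|0|^2 + 3*|0|^2]
  = (1/12)[(36) + (4) + (2) + (18) + (0) + (0)] = 60/12 = 5.
A character is irreducible iff <chi, chi> = 1, so this representation is reducible.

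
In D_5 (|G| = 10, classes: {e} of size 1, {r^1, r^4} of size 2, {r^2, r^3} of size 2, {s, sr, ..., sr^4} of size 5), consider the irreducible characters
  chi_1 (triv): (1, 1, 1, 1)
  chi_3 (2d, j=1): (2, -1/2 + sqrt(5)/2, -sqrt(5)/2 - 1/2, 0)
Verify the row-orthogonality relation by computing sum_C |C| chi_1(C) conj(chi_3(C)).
Sum = 0; so <chi_1, chi_3> = 0 (distinct irreducibles are orthogonal).

Reasoning: Compute term by term over conjugacy classes (|C| * chi_1(C) * conj(chi_3(C))):
  1*(1)*conj(2) + 2*(1)*conj(-1/2 + sqrt(5)/2) + 2*(1)*conj(-sqrt(5)/2 - 1/2) + 5*(1)*conj(0)
  = (2) + (-1 + sqrt(5)) + (-sqrt(5) - 1) + (0)
  = 0.
Dividing by |G| = 10 gives 0/10 = 0, matching the row-orthogonality relation <chi_1, chi_3> = [chi_1 = chi_3].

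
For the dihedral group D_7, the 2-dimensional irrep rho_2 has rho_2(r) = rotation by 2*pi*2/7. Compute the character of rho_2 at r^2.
chi_{rho_2}(r^2) = 2*cos(2*pi*2*2/7) = -2*cos(pi/7)

Justification: rho_2(r^2) is rotation by angle 2*pi*2*2/7, whose trace is 2*cos(2*pi*2*2/7) = -2*cos(pi/7).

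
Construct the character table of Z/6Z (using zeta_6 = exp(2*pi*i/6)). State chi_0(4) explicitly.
Character table of Z/6Z (irreps indexed chi_0,...,chi_5 with chi_k(m) = zeta_6^(k*m), zeta_6 = exp(2*pi*i/6)):
  irrep \ class  {0} (size 1)  {1} (size 1)    {2} (size 1)    {3} (size 1)  {4} (size 1)    {5} (size 1)  
  chi_0          1             1               1               1             1               1             
  chi_1          1             exp(I*pi/3)     exp(2*I*pi/3)   -1            exp(-2*I*pi/3)  exp(-I*pi/3)  
  chi_2          1             exp(2*I*pi/3)   exp(-2*I*pi/3)  1             exp(2*I*pi/3)   exp(-2*I*pi/3)
  chi_3          1             -1              1               -1            1               -1            
  chi_4          1             exp(-2*I*pi/3)  exp(2*I*pi/3)   1             exp(-2*I*pi/3)  exp(2*I*pi/3) 
  chi_5          1             exp(-I*pi/3)    exp(-2*I*pi/3)  -1            exp(2*I*pi/3)   exp(I*pi/3)   

Spot check: chi_0(4) = zeta_6^(0*4) = zeta_6^0 = 1.

Solution. Z/6Z is abelian, so all 6 irreducible complex representations are 1-dimensional. They are given by chi_k(m) = zeta_6^(k*m) for k = 0,...,5. Row orthogonality: sum_m chi_k(m) conj(chi_l(m)) = 6 * [k = l].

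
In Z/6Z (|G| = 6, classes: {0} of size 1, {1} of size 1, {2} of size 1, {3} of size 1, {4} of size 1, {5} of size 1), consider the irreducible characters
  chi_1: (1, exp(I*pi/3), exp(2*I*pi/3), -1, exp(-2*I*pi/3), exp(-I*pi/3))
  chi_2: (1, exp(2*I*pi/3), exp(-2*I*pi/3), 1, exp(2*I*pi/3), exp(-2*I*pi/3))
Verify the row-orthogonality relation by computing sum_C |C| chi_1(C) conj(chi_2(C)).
Sum = 0; so <chi_1, chi_2> = 0 (distinct irreducibles are orthogonal).

Derivation: Compute term by term over conjugacy classes (|C| * chi_1(C) * conj(chi_2(C))):
  1*(1)*conj(1) + 1*(exp(I*pi/3))*conj(exp(2*I*pi/3)) + 1*(exp(2*I*pi/3))*conj(exp(-2*I*pi/3)) + 1*(-1)*conj(1) + 1*(exp(-2*I*pi/3))*conj(exp(2*I*pi/3)) + 1*(exp(-I*pi/3))*conj(exp(-2*I*pi/3))
  = (1) + (exp(-I*pi/3)) + (exp(-2*I*pi/3)) + (-1) + (exp(2*I*pi/3)) + (exp(I*pi/3))
  = 0.
(Exp terms are combined using exp(i*s)*conj(exp(i*t)) = exp(i*(s-t)), and sums of them are collapsed using the identity that for every m > 1 the m distinct m-th roots of unity sum to 0, e.g. 1 + exp(2*I*pi/3) + exp(-2*I*pi/3) = 0.)
Dividing by |G| = 6 gives 0/6 = 0, matching the row-orthogonality relation <chi_1, chi_2> = [chi_1 = chi_2].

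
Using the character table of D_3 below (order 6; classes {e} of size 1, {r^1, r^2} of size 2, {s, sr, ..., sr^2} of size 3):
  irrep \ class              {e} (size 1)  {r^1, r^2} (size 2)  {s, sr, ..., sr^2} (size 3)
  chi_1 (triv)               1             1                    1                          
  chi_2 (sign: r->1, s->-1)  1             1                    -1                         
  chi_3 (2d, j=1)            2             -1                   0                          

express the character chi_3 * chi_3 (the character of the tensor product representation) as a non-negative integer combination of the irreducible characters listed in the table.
chi_3 tensor chi_3 = chi_1 + chi_2 + chi_3 (all other irreducibles have multiplicity 0).

Why: The character of a tensor product is the pointwise product (chi_3 * chi_3)(C) = chi_3(C) * chi_3(C):
  {e}: (2)*(2), {r^1, r^2}: (-1)*(-1), {s, sr, ..., sr^2}: (0)*(0)
so (chi_3 * chi_3) takes values
  {e} -> 4, {r^1, r^2} -> 1, {s, sr, ..., sr^2} -> 0.
Now take the inner product of this character with each irreducible chi from the table, <chi_3*chi_3, chi> = (1/6) sum_C |C| (chi_3*chi_3)(C) conj(chi(C)):
  <chi_3*chi_3, chi_1> = (1/6)[1*(4)*conj(1) + 2*(1)*conj(1) + 3*(0)*conj(1)]
      = (1/6)[(4) + (2) + (0)] = 6/6 = 1
  <chi_3*chi_3, chi_2> = (1/6)[1*(4)*conj(1) + 2*(1)*conj(1) + 3*(0)*conj(-1)]
      = (1/6)[(4) + (2) + (0)] = 6/6 = 1
  <chi_3*chi_3, chi_3> = (1/6)[1*(4)*conj(2) + 2*(1)*conj(-1) + 3*(0)*conj(0)]
      = (1/6)[(8) + (-2) + (0)] = 6/6 = 1
Hence the multiplicities are chi_1: 1, chi_2: 1, chi_3: 1. Dimension check: dim(chi_3)*dim(chi_3) = 2*2 = 4 and sum (mult * dim) = 1*1 + 1*1 + 1*2 = 4.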